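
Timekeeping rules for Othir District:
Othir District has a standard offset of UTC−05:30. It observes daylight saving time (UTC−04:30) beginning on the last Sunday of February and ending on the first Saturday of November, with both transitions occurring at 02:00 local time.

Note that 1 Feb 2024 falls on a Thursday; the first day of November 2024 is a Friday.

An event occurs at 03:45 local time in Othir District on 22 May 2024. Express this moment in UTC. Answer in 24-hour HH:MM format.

08:15

1 February 2024 is a Thursday, so Sundays fall on 4, 11, 18, 25; the last is February 25.
1 November 2024 is a Friday, so the first Saturday is November 2.
Daylight saving runs 25 February – 2 November; 22 May 2024 is inside that window, so Othir District is at UTC−04:30.
03:45 local + 4h30m = 08:15 UTC.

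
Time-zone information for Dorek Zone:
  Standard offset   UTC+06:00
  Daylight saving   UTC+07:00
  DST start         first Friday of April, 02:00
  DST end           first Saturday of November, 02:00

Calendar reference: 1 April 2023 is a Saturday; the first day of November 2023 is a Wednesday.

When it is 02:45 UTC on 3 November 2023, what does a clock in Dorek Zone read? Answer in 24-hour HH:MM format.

1 April 2023 is a Saturday, so the first Friday is April 7.
1 November 2023 is a Wednesday, so the first Saturday is November 4.
At the standard offset (UTC+06:00), 02:45 UTC + 6h = 08:45 Dorek Zone standard time.
The standard-time date in Dorek Zone, 3 November 2023, lies within the daylight-saving period (7 April – 4 November), so Dorek Zone is on daylight time, UTC+07:00.
02:45 UTC + 7h = 09:45 local.

09:45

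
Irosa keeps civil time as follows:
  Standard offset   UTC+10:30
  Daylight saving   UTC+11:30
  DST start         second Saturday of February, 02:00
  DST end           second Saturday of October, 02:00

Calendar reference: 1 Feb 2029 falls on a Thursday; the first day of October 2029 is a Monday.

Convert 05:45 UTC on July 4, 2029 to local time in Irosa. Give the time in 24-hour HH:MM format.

17:15

1 February 2029 is a Thursday, so the first Saturday is February 3 and the second is February 10.
1 October 2029 is a Monday, so the first Saturday is October 6 and the second is October 13.
At the standard offset (UTC+10:30), 05:45 UTC + 10h30m = 16:15 Irosa standard time.
The standard-time date in Irosa, July 4, 2029, lies within the daylight-saving period (10 February – 13 October), so Irosa is on daylight time, UTC+11:30.
05:45 UTC + 11h30m = 17:15 local.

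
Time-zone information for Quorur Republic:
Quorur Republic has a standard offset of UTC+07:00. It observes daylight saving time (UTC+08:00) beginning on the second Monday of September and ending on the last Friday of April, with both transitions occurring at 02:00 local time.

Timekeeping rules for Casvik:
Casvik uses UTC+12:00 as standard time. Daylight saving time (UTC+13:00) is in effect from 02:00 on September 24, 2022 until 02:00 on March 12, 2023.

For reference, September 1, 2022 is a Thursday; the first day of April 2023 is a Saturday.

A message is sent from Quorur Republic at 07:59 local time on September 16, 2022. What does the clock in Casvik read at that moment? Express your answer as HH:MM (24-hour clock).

11:59

1 September 2022 is a Thursday, so the first Monday is September 5 and the second is September 12.
1 April 2023 is a Saturday, so Fridays fall on 7, 14, 21, 28; the last is April 28.
September 16, 2022 falls between 12 September 2022 and 28 April 2023, so daylight saving is in effect and Quorur Republic is at UTC+08:00.
07:59 Quorur Republic − 8h = 23:59 UTC (rolling into the previous day, 15 September 2022).
At the standard offset (UTC+12:00), 23:59 UTC + 12h = 11:59 Casvik standard time (rolling into the next day, 16 September 2022).
The standard-time date in Casvik, September 16, 2022, is outside the daylight-saving period (24 September 2022 – 12 March 2023), so Casvik is on standard time, UTC+12:00.
23:59 UTC + 12h = 11:59 Casvik (rolling into the next day, 16 September 2022).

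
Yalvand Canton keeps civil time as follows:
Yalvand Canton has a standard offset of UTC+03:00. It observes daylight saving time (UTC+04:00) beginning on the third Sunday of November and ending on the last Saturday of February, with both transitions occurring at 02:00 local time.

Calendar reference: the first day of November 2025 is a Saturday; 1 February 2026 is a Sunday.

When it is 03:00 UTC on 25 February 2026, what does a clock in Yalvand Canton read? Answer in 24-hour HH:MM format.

1 November 2025 is a Saturday, so the first Sunday is November 2 and the third is November 16.
1 February 2026 is a Sunday, so Saturdays fall on 7, 14, 21, 28; the last is February 28.
At the standard offset (UTC+03:00), 03:00 UTC + 3h = 06:00 Yalvand Canton standard time.
Daylight saving runs 16 November 2025 – 28 February 2026; the standard-time date in Yalvand Canton, 25 February 2026, is inside that window, so Yalvand Canton is at UTC+04:00.
03:00 UTC + 4h = 07:00 local.

07:00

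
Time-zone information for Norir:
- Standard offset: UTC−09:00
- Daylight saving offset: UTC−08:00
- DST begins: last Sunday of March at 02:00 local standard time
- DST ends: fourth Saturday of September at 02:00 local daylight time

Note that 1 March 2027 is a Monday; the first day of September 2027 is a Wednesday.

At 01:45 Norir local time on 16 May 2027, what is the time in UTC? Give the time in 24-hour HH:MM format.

1 March 2027 is a Monday, so Sundays fall on 7, 14, 21, 28; the last is March 28.
1 September 2027 is a Wednesday, so the first Saturday is September 4 and the fourth is September 25.
16 May 2027 falls between 28 March and 25 September, so daylight saving is in effect and Norir is at UTC−08:00.
01:45 local + 8h = 09:45 UTC.

09:45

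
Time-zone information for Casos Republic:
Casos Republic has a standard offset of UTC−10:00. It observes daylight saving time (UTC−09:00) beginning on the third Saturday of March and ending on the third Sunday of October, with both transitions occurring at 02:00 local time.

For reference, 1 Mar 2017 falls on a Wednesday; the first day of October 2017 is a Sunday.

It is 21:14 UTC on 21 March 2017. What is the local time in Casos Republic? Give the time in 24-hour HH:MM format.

1 March 2017 is a Wednesday, so the first Saturday is March 4 and the third is March 18.
1 October 2017 is a Sunday, so the first Sunday is October 1 and the third is October 15.
At the standard offset (UTC−10:00), 21:14 UTC − 10h = 11:14 Casos Republic standard time.
The standard-time date in Casos Republic, 21 March 2017, lies within the daylight-saving period (18 March – 15 October), so Casos Republic is on daylight time, UTC−09:00.
21:14 UTC − 9h = 12:14 local.

12:14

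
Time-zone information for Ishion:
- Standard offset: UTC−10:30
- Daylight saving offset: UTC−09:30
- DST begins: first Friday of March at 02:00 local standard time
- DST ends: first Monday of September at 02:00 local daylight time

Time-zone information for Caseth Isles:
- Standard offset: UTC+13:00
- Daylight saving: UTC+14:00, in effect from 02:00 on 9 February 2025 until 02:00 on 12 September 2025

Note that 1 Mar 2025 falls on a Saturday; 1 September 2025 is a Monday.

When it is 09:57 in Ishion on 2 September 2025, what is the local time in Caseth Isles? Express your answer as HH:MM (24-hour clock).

10:27

1 March 2025 is a Saturday, so the first Friday is March 7.
1 September 2025 is a Monday, so the first Monday is September 1.
2 September 2025 does not fall between 7 March and 1 September, so daylight saving is not in effect and Ishion is at UTC−10:30.
09:57 Ishion + 10h30m = 20:27 UTC.
At the standard offset (UTC+13:00), 20:27 UTC + 13h = 09:27 Caseth Isles standard time (rolling into the next day, 3 September 2025).
Daylight saving runs 9 February – 12 September; the standard-time date in Caseth Isles, 3 September 2025, is inside that window, so Caseth Isles is at UTC+14:00.
20:27 UTC + 14h = 10:27 Caseth Isles (rolling into the next day, 3 September 2025).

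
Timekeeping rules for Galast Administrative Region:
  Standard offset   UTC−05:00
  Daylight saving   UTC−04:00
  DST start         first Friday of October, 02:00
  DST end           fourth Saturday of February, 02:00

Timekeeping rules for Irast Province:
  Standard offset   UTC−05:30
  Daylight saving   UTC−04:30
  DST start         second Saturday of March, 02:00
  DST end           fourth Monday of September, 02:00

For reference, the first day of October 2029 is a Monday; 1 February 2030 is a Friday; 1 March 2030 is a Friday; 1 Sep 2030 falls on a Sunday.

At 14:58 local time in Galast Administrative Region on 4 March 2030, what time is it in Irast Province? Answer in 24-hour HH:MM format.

14:28

1 October 2029 is a Monday, so the first Friday is October 5.
1 February 2030 is a Friday, so the first Saturday is February 2 and the fourth is February 23.
Daylight saving runs 5 October 2029 – 23 February 2030; 4 March 2030 is outside that window, so Galast Administrative Region is on standard time at UTC−05:00.
14:58 Galast Administrative Region + 5h = 19:58 UTC.
1 March 2030 is a Friday, so the first Saturday is March 2 and the second is March 9.
1 September 2030 is a Sunday, so the first Monday is September 2 and the fourth is September 23.
At the standard offset (UTC−05:30), 19:58 UTC − 5h30m = 14:28 Irast Province standard time.
The standard-time date in Irast Province, 4 March 2030, is outside the daylight-saving period (9 March – 23 September), so Irast Province is on standard time, UTC−05:30.
19:58 UTC − 5h30m = 14:28 Irast Province.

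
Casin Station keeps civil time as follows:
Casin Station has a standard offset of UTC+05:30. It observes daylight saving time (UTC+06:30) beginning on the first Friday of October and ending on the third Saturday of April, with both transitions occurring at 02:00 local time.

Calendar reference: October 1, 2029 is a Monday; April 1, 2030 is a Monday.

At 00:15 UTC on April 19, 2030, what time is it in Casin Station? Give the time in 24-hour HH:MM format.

06:45

1 October 2029 is a Monday, so the first Friday is October 5.
1 April 2030 is a Monday, so the first Saturday is April 6 and the third is April 20.
At the standard offset (UTC+05:30), 00:15 UTC + 5h30m = 05:45 Casin Station standard time.
Daylight saving runs 5 October 2029 – 20 April 2030; the standard-time date in Casin Station, April 19, 2030, is inside that window, so Casin Station is at UTC+06:30.
00:15 UTC + 6h30m = 06:45 local.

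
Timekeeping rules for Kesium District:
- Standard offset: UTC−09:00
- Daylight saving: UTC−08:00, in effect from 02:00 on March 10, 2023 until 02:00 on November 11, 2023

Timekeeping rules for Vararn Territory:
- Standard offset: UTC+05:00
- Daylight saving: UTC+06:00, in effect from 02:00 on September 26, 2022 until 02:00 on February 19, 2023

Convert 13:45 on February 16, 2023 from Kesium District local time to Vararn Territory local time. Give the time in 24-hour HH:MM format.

04:45

February 16, 2023 is outside the daylight-saving period (10 March – 11 November), so Kesium District is on standard time, UTC−09:00.
13:45 Kesium District + 9h = 22:45 UTC.
At the standard offset (UTC+05:00), 22:45 UTC + 5h = 03:45 Vararn Territory standard time (rolling into the next day, 17 February 2023).
Daylight saving runs 26 September 2022 – 19 February 2023; the standard-time date in Vararn Territory, February 17, 2023, is inside that window, so Vararn Territory is at UTC+06:00.
22:45 UTC + 6h = 04:45 Vararn Territory (rolling into the next day, 17 February 2023).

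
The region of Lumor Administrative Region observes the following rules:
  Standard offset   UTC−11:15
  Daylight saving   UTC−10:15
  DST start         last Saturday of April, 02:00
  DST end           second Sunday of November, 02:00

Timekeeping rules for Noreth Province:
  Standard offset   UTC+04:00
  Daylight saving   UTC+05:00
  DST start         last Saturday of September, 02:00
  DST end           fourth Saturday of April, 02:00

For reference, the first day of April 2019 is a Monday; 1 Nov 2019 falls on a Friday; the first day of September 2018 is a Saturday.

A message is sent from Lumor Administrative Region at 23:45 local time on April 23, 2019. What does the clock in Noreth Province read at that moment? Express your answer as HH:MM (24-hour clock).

16:00

1 April 2019 is a Monday, so Saturdays fall on 6, 13, 20, 27; the last is April 27.
1 November 2019 is a Friday, so the first Sunday is November 3 and the second is November 10.
Daylight saving runs 27 April – 10 November; April 23, 2019 is outside that window, so Lumor Administrative Region is on standard time at UTC−11:15.
23:45 Lumor Administrative Region + 11h15m = 11:00 UTC (rolling into the next day, 24 April 2019).
1 September 2018 is a Saturday, so Saturdays fall on 1, 8, 15, 22, 29; the last is September 29.
1 April 2019 is a Monday, so the first Saturday is April 6 and the fourth is April 27.
At the standard offset (UTC+04:00), 11:00 UTC + 4h = 15:00 Noreth Province standard time.
The standard-time date in Noreth Province, April 24, 2019, falls between 29 September 2018 and 27 April 2019, so daylight saving is in effect and Noreth Province is at UTC+05:00.
11:00 UTC + 5h = 16:00 Noreth Province.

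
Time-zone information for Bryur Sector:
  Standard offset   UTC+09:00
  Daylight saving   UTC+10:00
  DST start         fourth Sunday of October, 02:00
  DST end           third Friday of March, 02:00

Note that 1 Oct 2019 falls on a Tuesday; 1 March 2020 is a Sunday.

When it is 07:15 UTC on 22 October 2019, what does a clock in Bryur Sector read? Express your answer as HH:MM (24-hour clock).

1 October 2019 is a Tuesday, so the first Sunday is October 6 and the fourth is October 27.
1 March 2020 is a Sunday, so the first Friday is March 6 and the third is March 20.
At the standard offset (UTC+09:00), 07:15 UTC + 9h = 16:15 Bryur Sector standard time.
Daylight saving runs 27 October 2019 – 20 March 2020; the standard-time date in Bryur Sector, 22 October 2019, is outside that window, so Bryur Sector is on standard time at UTC+09:00.
07:15 UTC + 9h = 16:15 local.

16:15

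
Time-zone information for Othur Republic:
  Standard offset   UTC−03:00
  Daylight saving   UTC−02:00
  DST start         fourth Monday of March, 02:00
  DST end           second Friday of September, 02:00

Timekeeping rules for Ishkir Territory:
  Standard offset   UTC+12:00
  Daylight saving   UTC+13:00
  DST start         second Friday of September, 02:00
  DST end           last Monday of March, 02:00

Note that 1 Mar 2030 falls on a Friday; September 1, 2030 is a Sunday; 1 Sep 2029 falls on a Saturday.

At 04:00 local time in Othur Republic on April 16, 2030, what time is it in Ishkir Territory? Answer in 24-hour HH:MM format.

18:00

1 March 2030 is a Friday, so the first Monday is March 4 and the fourth is March 25.
1 September 2030 is a Sunday, so the first Friday is September 6 and the second is September 13.
April 16, 2030 falls between 25 March and 13 September, so daylight saving is in effect and Othur Republic is at UTC−02:00.
04:00 Othur Republic + 2h = 06:00 UTC.
1 September 2029 is a Saturday, so the first Friday is September 7 and the second is September 14.
1 March 2030 is a Friday, so Mondays fall on 4, 11, 18, 25; the last is March 25.
At the standard offset (UTC+12:00), 06:00 UTC + 12h = 18:00 Ishkir Territory standard time.
The standard-time date in Ishkir Territory, April 16, 2030, is outside the daylight-saving period (14 September 2029 – 25 March 2030), so Ishkir Territory is on standard time, UTC+12:00.
06:00 UTC + 12h = 18:00 Ishkir Territory.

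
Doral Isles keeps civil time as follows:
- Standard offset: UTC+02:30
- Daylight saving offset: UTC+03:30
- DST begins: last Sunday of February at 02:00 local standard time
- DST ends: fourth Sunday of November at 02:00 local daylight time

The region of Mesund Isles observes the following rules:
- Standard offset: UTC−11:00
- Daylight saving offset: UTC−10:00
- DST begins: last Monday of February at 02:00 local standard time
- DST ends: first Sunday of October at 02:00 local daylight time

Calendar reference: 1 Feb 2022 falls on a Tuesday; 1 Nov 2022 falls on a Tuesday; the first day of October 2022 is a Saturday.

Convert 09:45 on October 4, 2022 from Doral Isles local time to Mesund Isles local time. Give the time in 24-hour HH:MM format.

1 February 2022 is a Tuesday, so Sundays fall on 6, 13, 20, 27; the last is February 27.
1 November 2022 is a Tuesday, so the first Sunday is November 6 and the fourth is November 27.
October 4, 2022 falls between 27 February and 27 November, so daylight saving is in effect and Doral Isles is at UTC+03:30.
09:45 Doral Isles − 3h30m = 06:15 UTC.
1 February 2022 is a Tuesday, so Mondays fall on 7, 14, 21, 28; the last is February 28.
1 October 2022 is a Saturday, so the first Sunday is October 2.
At the standard offset (UTC−11:00), 06:15 UTC − 11h = 19:15 Mesund Isles standard time (rolling into the previous day, 3 October 2022).
Daylight saving runs 28 February – 2 October; the standard-time date in Mesund Isles, October 3, 2022, is outside that window, so Mesund Isles is on standard time at UTC−11:00.
06:15 UTC − 11h = 19:15 Mesund Isles (rolling into the previous day, 3 October 2022).

19:15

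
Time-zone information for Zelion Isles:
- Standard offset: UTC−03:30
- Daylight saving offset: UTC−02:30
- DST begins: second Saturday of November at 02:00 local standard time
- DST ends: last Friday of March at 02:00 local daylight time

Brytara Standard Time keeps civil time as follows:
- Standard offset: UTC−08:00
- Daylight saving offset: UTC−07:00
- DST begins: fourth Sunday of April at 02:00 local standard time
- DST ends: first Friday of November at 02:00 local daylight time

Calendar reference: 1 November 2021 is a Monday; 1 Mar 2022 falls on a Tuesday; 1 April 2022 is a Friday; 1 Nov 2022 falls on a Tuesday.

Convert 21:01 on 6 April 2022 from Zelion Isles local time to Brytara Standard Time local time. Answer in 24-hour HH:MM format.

16:31

1 November 2021 is a Monday, so the first Saturday is November 6 and the second is November 13.
1 March 2022 is a Tuesday, so Fridays fall on 4, 11, 18, 25; the last is March 25.
Daylight saving runs 13 November 2021 – 25 March 2022; 6 April 2022 is outside that window, so Zelion Isles is on standard time at UTC−03:30.
21:01 Zelion Isles + 3h30m = 00:31 UTC (rolling into the next day, 7 April 2022).
1 April 2022 is a Friday, so the first Sunday is April 3 and the fourth is April 24.
1 November 2022 is a Tuesday, so the first Friday is November 4.
At the standard offset (UTC−08:00), 00:31 UTC − 8h = 16:31 Brytara Standard Time standard time (rolling into the previous day, 6 April 2022).
The standard-time date in Brytara Standard Time, 6 April 2022, does not fall between 24 April and 4 November, so daylight saving is not in effect and Brytara Standard Time is at UTC−08:00.
00:31 UTC − 8h = 16:31 Brytara Standard Time (rolling into the previous day, 6 April 2022).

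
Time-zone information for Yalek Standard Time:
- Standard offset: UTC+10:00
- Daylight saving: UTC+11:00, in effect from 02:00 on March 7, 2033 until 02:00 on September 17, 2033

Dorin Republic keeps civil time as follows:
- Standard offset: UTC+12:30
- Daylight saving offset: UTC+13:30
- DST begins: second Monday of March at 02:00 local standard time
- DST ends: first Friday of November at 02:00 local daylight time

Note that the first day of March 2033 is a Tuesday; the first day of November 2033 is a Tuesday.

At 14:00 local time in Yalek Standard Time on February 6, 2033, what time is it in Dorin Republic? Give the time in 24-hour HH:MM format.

Daylight saving runs 7 March – 17 September; February 6, 2033 is outside that window, so Yalek Standard Time is on standard time at UTC+10:00.
14:00 Yalek Standard Time − 10h = 04:00 UTC.
1 March 2033 is a Tuesday, so the first Monday is March 7 and the second is March 14.
1 November 2033 is a Tuesday, so the first Friday is November 4.
At the standard offset (UTC+12:30), 04:00 UTC + 12h30m = 16:30 Dorin Republic standard time.
Daylight saving runs 14 March – 4 November; the standard-time date in Dorin Republic, February 6, 2033, is outside that window, so Dorin Republic is on standard time at UTC+12:30.
04:00 UTC + 12h30m = 16:30 Dorin Republic.

16:30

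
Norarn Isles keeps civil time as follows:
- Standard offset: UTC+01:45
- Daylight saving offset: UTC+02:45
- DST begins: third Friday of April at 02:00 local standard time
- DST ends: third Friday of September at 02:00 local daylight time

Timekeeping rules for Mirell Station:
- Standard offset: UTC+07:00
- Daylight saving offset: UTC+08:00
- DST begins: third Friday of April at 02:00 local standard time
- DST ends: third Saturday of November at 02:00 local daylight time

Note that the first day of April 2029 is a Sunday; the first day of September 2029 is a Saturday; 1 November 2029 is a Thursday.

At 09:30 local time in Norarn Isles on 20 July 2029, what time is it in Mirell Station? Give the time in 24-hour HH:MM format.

1 April 2029 is a Sunday, so the first Friday is April 6 and the third is April 20.
1 September 2029 is a Saturday, so the first Friday is September 7 and the third is September 21.
20 July 2029 lies within the daylight-saving period (20 April – 21 September), so Norarn Isles is on daylight time, UTC+02:45.
09:30 Norarn Isles − 2h45m = 06:45 UTC.
1 April 2029 is a Sunday, so the first Friday is April 6 and the third is April 20.
1 November 2029 is a Thursday, so the first Saturday is November 3 and the third is November 17.
At the standard offset (UTC+07:00), 06:45 UTC + 7h = 13:45 Mirell Station standard time.
The standard-time date in Mirell Station, 20 July 2029, lies within the daylight-saving period (20 April – 17 November), so Mirell Station is on daylight time, UTC+08:00.
06:45 UTC + 8h = 14:45 Mirell Station.

14:45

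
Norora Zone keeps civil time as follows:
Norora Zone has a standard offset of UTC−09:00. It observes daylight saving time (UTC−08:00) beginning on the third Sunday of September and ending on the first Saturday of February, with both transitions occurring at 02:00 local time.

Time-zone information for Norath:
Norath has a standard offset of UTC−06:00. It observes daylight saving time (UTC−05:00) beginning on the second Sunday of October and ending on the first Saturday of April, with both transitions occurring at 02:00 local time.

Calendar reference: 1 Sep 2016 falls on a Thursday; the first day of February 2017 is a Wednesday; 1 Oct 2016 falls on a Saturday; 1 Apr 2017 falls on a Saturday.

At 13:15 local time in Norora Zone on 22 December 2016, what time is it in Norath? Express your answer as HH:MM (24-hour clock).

1 September 2016 is a Thursday, so the first Sunday is September 4 and the third is September 18.
1 February 2017 is a Wednesday, so the first Saturday is February 4.
22 December 2016 falls between 18 September 2016 and 4 February 2017, so daylight saving is in effect and Norora Zone is at UTC−08:00.
13:15 Norora Zone + 8h = 21:15 UTC.
1 October 2016 is a Saturday, so the first Sunday is October 2 and the second is October 9.
1 April 2017 is a Saturday, so the first Saturday is April 1.
At the standard offset (UTC−06:00), 21:15 UTC − 6h = 15:15 Norath standard time.
Daylight saving runs 9 October 2016 – 1 April 2017; the standard-time date in Norath, 22 December 2016, is inside that window, so Norath is at UTC−05:00.
21:15 UTC − 5h = 16:15 Norath.

16:15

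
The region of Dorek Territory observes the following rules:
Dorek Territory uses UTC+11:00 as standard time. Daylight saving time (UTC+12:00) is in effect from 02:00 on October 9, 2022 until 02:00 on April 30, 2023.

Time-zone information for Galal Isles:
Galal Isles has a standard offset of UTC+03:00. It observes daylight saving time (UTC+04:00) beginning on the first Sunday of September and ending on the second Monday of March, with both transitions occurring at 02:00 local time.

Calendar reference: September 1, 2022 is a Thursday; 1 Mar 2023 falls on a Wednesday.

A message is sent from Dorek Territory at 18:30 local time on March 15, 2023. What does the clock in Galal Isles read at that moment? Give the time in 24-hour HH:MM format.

09:30

March 15, 2023 lies within the daylight-saving period (9 October 2022 – 30 April 2023), so Dorek Territory is on daylight time, UTC+12:00.
18:30 Dorek Territory − 12h = 06:30 UTC.
1 September 2022 is a Thursday, so the first Sunday is September 4.
1 March 2023 is a Wednesday, so the first Monday is March 6 and the second is March 13.
At the standard offset (UTC+03:00), 06:30 UTC + 3h = 09:30 Galal Isles standard time.
The standard-time date in Galal Isles, March 15, 2023, is outside the daylight-saving period (4 September 2022 – 13 March 2023), so Galal Isles is on standard time, UTC+03:00.
06:30 UTC + 3h = 09:30 Galal Isles.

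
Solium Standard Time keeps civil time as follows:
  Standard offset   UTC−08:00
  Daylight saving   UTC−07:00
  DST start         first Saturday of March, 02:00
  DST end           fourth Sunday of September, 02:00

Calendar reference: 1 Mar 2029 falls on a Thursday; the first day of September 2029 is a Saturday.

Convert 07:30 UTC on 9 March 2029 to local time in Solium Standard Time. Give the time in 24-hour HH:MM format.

00:30

1 March 2029 is a Thursday, so the first Saturday is March 3.
1 September 2029 is a Saturday, so the first Sunday is September 2 and the fourth is September 23.
At the standard offset (UTC−08:00), 07:30 UTC − 8h = 23:30 Solium Standard Time standard time (rolling into the previous day, 8 March 2029).
The standard-time date in Solium Standard Time, 8 March 2029, lies within the daylight-saving period (3 March – 23 September), so Solium Standard Time is on daylight time, UTC−07:00.
07:30 UTC − 7h = 00:30 local.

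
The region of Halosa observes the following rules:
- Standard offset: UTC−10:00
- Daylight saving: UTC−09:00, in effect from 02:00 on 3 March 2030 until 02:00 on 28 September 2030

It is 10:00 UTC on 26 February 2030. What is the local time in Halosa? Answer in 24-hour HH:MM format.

At the standard offset (UTC−10:00), 10:00 UTC − 10h = 00:00 Halosa standard time.
Daylight saving runs 3 March – 28 September; the standard-time date in Halosa, 26 February 2030, is outside that window, so Halosa is on standard time at UTC−10:00.
10:00 UTC − 10h = 00:00 local.

00:00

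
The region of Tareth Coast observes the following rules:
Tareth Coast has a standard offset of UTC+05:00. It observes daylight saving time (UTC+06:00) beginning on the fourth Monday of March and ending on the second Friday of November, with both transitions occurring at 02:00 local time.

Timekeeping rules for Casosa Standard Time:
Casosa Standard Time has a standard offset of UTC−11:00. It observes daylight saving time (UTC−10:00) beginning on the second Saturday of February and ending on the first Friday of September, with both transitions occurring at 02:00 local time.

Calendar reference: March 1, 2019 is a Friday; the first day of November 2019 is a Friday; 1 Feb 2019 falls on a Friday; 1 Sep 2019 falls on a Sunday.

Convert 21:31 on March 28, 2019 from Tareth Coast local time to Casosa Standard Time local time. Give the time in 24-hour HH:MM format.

05:31

1 March 2019 is a Friday, so the first Monday is March 4 and the fourth is March 25.
1 November 2019 is a Friday, so the first Friday is November 1 and the second is November 8.
Daylight saving runs 25 March – 8 November; March 28, 2019 is inside that window, so Tareth Coast is at UTC+06:00.
21:31 Tareth Coast − 6h = 15:31 UTC.
1 February 2019 is a Friday, so the first Saturday is February 2 and the second is February 9.
1 September 2019 is a Sunday, so the first Friday is September 6.
At the standard offset (UTC−11:00), 15:31 UTC − 11h = 04:31 Casosa Standard Time standard time.
Daylight saving runs 9 February – 6 September; the standard-time date in Casosa Standard Time, March 28, 2019, is inside that window, so Casosa Standard Time is at UTC−10:00.
15:31 UTC − 10h = 05:31 Casosa Standard Time.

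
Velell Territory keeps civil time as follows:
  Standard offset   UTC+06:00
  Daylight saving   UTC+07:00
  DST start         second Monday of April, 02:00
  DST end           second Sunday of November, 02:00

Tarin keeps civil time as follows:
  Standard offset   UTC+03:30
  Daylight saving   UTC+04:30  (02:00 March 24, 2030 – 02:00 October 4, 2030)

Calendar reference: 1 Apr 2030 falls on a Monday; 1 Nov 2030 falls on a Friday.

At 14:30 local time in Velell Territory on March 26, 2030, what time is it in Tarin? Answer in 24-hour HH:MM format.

1 April 2030 is a Monday, so the first Monday is April 1 and the second is April 8.
1 November 2030 is a Friday, so the first Sunday is November 3 and the second is November 10.
March 26, 2030 is outside the daylight-saving period (8 April – 10 November), so Velell Territory is on standard time, UTC+06:00.
14:30 Velell Territory − 6h = 08:30 UTC.
At the standard offset (UTC+03:30), 08:30 UTC + 3h30m = 12:00 Tarin standard time.
Daylight saving runs 24 March – 4 October; the standard-time date in Tarin, March 26, 2030, is inside that window, so Tarin is at UTC+04:30.
08:30 UTC + 4h30m = 13:00 Tarin.

13:00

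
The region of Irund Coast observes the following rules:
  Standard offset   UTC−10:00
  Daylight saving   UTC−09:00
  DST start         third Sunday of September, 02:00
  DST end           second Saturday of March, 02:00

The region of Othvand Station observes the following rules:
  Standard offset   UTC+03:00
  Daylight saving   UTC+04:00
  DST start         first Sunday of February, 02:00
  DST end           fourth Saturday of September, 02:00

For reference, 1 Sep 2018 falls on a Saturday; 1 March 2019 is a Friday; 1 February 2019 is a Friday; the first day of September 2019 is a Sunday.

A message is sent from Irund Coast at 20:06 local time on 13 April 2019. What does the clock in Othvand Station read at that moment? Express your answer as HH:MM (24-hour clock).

10:06

1 September 2018 is a Saturday, so the first Sunday is September 2 and the third is September 16.
1 March 2019 is a Friday, so the first Saturday is March 2 and the second is March 9.
13 April 2019 does not fall between 16 September 2018 and 9 March 2019, so daylight saving is not in effect and Irund Coast is at UTC−10:00.
20:06 Irund Coast + 10h = 06:06 UTC (rolling into the next day, 14 April 2019).
1 February 2019 is a Friday, so the first Sunday is February 3.
1 September 2019 is a Sunday, so the first Saturday is September 7 and the fourth is September 28.
At the standard offset (UTC+03:00), 06:06 UTC + 3h = 09:06 Othvand Station standard time.
Daylight saving runs 3 February – 28 September; the standard-time date in Othvand Station, 14 April 2019, is inside that window, so Othvand Station is at UTC+04:00.
06:06 UTC + 4h = 10:06 Othvand Station.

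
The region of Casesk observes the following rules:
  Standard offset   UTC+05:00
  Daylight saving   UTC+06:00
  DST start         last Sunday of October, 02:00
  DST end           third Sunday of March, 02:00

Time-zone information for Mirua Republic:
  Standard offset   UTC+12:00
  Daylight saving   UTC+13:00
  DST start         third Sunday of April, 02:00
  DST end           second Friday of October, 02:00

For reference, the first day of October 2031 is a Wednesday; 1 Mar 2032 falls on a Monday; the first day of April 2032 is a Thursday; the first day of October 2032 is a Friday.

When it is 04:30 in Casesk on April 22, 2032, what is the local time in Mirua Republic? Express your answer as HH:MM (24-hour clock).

1 October 2031 is a Wednesday, so Sundays fall on 5, 12, 19, 26; the last is October 26.
1 March 2032 is a Monday, so the first Sunday is March 7 and the third is March 21.
April 22, 2032 is outside the daylight-saving period (26 October 2031 – 21 March 2032), so Casesk is on standard time, UTC+05:00.
04:30 Casesk − 5h = 23:30 UTC (rolling into the previous day, 21 April 2032).
1 April 2032 is a Thursday, so the first Sunday is April 4 and the third is April 18.
1 October 2032 is a Friday, so the first Friday is October 1 and the second is October 8.
At the standard offset (UTC+12:00), 23:30 UTC + 12h = 11:30 Mirua Republic standard time (rolling into the next day, 22 April 2032).
Daylight saving runs 18 April – 8 October; the standard-time date in Mirua Republic, April 22, 2032, is inside that window, so Mirua Republic is at UTC+13:00.
23:30 UTC + 13h = 12:30 Mirua Republic (rolling into the next day, 22 April 2032).

12:30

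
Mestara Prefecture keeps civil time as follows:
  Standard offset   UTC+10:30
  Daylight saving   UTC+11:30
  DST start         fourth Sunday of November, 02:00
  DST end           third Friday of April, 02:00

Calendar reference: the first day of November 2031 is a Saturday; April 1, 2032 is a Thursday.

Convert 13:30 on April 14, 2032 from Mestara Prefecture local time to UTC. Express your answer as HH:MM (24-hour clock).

1 November 2031 is a Saturday, so the first Sunday is November 2 and the fourth is November 23.
1 April 2032 is a Thursday, so the first Friday is April 2 and the third is April 16.
April 14, 2032 falls between 23 November 2031 and 16 April 2032, so daylight saving is in effect and Mestara Prefecture is at UTC+11:30.
13:30 local − 11h30m = 02:00 UTC.

02:00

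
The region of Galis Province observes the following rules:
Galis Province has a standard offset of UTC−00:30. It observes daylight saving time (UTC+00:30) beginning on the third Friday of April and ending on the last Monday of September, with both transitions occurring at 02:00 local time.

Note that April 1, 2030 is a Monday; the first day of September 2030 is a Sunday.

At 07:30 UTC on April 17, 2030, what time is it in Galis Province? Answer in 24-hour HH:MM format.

1 April 2030 is a Monday, so the first Friday is April 5 and the third is April 19.
1 September 2030 is a Sunday, so Mondays fall on 2, 9, 16, 23, 30; the last is September 30.
At the standard offset (UTC−00:30), 07:30 UTC − 0h30m = 07:00 Galis Province standard time.
The standard-time date in Galis Province, April 17, 2030, does not fall between 19 April and 30 September, so daylight saving is not in effect and Galis Province is at UTC−00:30.
07:30 UTC − 0h30m = 07:00 local.

07:00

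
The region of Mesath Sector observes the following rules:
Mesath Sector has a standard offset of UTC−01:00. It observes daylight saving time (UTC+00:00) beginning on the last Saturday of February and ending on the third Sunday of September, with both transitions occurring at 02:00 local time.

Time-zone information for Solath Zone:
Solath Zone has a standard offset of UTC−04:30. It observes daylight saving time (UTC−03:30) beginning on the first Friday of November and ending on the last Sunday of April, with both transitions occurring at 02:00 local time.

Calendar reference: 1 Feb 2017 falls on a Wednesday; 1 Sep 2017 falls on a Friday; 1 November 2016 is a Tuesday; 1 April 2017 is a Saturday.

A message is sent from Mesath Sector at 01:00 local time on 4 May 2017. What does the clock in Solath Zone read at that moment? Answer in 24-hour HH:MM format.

1 February 2017 is a Wednesday, so Saturdays fall on 4, 11, 18, 25; the last is February 25.
1 September 2017 is a Friday, so the first Sunday is September 3 and the third is September 17.
Daylight saving runs 25 February – 17 September; 4 May 2017 is inside that window, so Mesath Sector is at UTC+00:00.
01:00 Mesath Sector − 0h = 01:00 UTC.
1 November 2016 is a Tuesday, so the first Friday is November 4.
1 April 2017 is a Saturday, so Sundays fall on 2, 9, 16, 23, 30; the last is April 30.
At the standard offset (UTC−04:30), 01:00 UTC − 4h30m = 20:30 Solath Zone standard time (rolling into the previous day, 3 May 2017).
Daylight saving runs 4 November 2016 – 30 April 2017; the standard-time date in Solath Zone, 3 May 2017, is outside that window, so Solath Zone is on standard time at UTC−04:30.
01:00 UTC − 4h30m = 20:30 Solath Zone (rolling into the previous day, 3 May 2017).

20:30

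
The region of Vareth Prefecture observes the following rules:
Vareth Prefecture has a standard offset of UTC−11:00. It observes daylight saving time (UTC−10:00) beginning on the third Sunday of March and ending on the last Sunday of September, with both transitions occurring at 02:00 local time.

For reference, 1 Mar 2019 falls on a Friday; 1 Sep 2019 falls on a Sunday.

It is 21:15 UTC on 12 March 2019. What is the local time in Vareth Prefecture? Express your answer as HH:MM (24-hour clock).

10:15

1 March 2019 is a Friday, so the first Sunday is March 3 and the third is March 17.
1 September 2019 is a Sunday, so Sundays fall on 1, 8, 15, 22, 29; the last is September 29.
At the standard offset (UTC−11:00), 21:15 UTC − 11h = 10:15 Vareth Prefecture standard time.
The standard-time date in Vareth Prefecture, 12 March 2019, is outside the daylight-saving period (17 March – 29 September), so Vareth Prefecture is on standard time, UTC−11:00.
21:15 UTC − 11h = 10:15 local.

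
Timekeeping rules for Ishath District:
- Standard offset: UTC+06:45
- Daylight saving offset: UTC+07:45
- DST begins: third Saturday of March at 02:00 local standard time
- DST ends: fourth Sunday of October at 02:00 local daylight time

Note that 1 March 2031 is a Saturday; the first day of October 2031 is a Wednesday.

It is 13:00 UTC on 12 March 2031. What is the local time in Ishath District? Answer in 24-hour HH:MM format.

1 March 2031 is a Saturday, so the first Saturday is March 1 and the third is March 15.
1 October 2031 is a Wednesday, so the first Sunday is October 5 and the fourth is October 26.
At the standard offset (UTC+06:45), 13:00 UTC + 6h45m = 19:45 Ishath District standard time.
The standard-time date in Ishath District, 12 March 2031, is outside the daylight-saving period (15 March – 26 October), so Ishath District is on standard time, UTC+06:45.
13:00 UTC + 6h45m = 19:45 local.

19:45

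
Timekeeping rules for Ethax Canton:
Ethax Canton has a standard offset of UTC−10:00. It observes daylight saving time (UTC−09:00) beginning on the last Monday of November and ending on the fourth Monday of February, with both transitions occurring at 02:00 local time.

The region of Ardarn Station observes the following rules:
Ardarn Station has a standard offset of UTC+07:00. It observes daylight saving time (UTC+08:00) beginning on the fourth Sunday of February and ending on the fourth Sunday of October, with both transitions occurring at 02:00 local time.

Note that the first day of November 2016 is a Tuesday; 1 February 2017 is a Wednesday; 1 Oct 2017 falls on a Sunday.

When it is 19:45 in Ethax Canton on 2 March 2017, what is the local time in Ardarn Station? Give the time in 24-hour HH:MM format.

13:45

1 November 2016 is a Tuesday, so Mondays fall on 7, 14, 21, 28; the last is November 28.
1 February 2017 is a Wednesday, so the first Monday is February 6 and the fourth is February 27.
2 March 2017 is outside the daylight-saving period (28 November 2016 – 27 February 2017), so Ethax Canton is on standard time, UTC−10:00.
19:45 Ethax Canton + 10h = 05:45 UTC (rolling into the next day, 3 March 2017).
1 February 2017 is a Wednesday, so the first Sunday is February 5 and the fourth is February 26.
1 October 2017 is a Sunday, so the first Sunday is October 1 and the fourth is October 22.
At the standard offset (UTC+07:00), 05:45 UTC + 7h = 12:45 Ardarn Station standard time.
The standard-time date in Ardarn Station, 3 March 2017, falls between 26 February and 22 October, so daylight saving is in effect and Ardarn Station is at UTC+08:00.
05:45 UTC + 8h = 13:45 Ardarn Station.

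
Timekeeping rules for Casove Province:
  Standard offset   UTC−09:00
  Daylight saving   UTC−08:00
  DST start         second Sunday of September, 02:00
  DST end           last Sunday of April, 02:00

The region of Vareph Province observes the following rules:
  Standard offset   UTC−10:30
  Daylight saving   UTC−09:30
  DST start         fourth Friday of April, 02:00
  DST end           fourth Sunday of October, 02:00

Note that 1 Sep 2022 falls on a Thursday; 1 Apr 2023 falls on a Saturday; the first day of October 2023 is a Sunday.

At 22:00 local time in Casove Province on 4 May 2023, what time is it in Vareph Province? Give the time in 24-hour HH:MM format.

1 September 2022 is a Thursday, so the first Sunday is September 4 and the second is September 11.
1 April 2023 is a Saturday, so Sundays fall on 2, 9, 16, 23, 30; the last is April 30.
4 May 2023 is outside the daylight-saving period (11 September 2022 – 30 April 2023), so Casove Province is on standard time, UTC−09:00.
22:00 Casove Province + 9h = 07:00 UTC (rolling into the next day, 5 May 2023).
1 April 2023 is a Saturday, so the first Friday is April 7 and the fourth is April 28.
1 October 2023 is a Sunday, so the first Sunday is October 1 and the fourth is October 22.
At the standard offset (UTC−10:30), 07:00 UTC − 10h30m = 20:30 Vareph Province standard time (rolling into the previous day, 4 May 2023).
The standard-time date in Vareph Province, 4 May 2023, lies within the daylight-saving period (28 April – 22 October), so Vareph Province is on daylight time, UTC−09:30.
07:00 UTC − 9h30m = 21:30 Vareph Province (rolling into the previous day, 4 May 2023).

21:30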